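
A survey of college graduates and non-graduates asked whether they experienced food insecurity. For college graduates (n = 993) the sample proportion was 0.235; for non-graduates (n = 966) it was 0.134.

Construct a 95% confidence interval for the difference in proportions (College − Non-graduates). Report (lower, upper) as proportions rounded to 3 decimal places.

Each SE is √(p̂(1−p̂)/n): √(0.2350·0.7650/993) = 0.01346 and √(0.1340·0.8660/966) = 0.01096.
SE(p̂₁ − p̂₂) = √(SE₁² + SE₂²) = √(0.0001811716 + 0.0001201216) = 0.01736, since the two samples are independent.
At 95% confidence z* = 1.960; margin = 1.960 × 0.01736 = 0.03403.
The difference is 0.2350 − 0.1340 = 0.1010, so the interval is 0.1010 ± 0.03403 = (0.067, 0.135).

(0.067, 0.135)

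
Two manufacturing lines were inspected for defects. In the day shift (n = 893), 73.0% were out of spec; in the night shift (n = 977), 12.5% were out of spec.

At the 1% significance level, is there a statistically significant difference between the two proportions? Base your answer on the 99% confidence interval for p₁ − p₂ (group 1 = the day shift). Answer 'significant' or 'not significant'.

significant

SE₁ = √(p̂₁(1−p̂₁)/n₁) = √(0.7300·0.2700/893) = 0.01486; SE₂ = √(0.1250·0.8750/977) = 0.01058.
Independent samples: SE of the difference = √(SE₁² + SE₂²) = √(0.0002208196 + 0.0001119364) = 0.01824.
z* for 99% confidence is 2.576, so the margin of error is 2.576 × 0.01824 = 0.04699.
Point estimate p̂₁ − p̂₂ = 0.7300 − 0.1250 = 0.6050.
0.6050 ± 0.04699 → (0.55801, 0.65199).
The interval (0.55801, 0.65199) does not contain 0, so the difference is significant.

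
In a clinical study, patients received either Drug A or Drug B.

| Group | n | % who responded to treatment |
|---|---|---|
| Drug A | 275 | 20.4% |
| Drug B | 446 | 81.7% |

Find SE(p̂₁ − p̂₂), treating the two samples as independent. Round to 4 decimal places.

SE₁ = √(p̂₁(1−p̂₁)/n₁) = √(0.2040·0.7960/275) = 0.02430; SE₂ = √(0.8170·0.1830/446) = 0.01831.
Independent samples: SE of the difference = √(SE₁² + SE₂²) = √(0.00059049 + 0.0003352561) = 0.03043.

0.0304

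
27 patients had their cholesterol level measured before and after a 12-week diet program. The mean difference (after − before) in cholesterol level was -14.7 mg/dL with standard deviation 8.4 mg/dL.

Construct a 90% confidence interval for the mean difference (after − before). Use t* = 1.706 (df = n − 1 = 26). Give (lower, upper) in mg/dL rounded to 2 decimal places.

(-17.46, -11.94)

This is a matched-pairs design, so SE = s_d/√n = 8.4/√27 = 1.6166.
Margin = 1.706 × 1.6166 = 2.7579; the interval is -14.7 ± 2.7579 = (-17.46, -11.94).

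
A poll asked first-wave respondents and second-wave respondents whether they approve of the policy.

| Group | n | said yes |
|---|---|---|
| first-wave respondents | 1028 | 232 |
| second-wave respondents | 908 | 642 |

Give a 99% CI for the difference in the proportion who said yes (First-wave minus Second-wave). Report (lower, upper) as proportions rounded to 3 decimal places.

First, p̂₁ = 232/1028 = 0.2257; p̂₂ = 642/908 = 0.7070.
The two standard errors are √(0.2257×0.7743/1028) = 0.01304 and √(0.7070×0.2930/908) = 0.01510.
Because the samples are independent, SE_diff = √(0.01304² + 0.01510²) = 0.01995.
Using z* = 2.576 for 99%, ME = 2.576 × 0.01995 = 0.05139.
p̂₁ − p̂₂ = -0.4813; interval -0.4813 ± 0.05139 gives (-0.533, -0.430).

(-0.533, -0.430)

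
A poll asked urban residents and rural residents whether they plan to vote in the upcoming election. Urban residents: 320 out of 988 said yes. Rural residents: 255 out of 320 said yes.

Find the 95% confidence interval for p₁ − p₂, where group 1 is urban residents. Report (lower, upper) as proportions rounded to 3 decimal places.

Sample proportions: 320/988 = 0.3239, 255/320 = 0.7969.
Each SE is √(p̂(1−p̂)/n): √(0.3239·0.6761/988) = 0.01489 and √(0.7969·0.2031/320) = 0.02249.
SE(p̂₁ − p̂₂) = √(SE₁² + SE₂²) = √(0.0002217121 + 0.0005058001) = 0.02697, since the two samples are independent.
At 95% confidence z* = 1.960; margin = 1.960 × 0.02697 = 0.05286.
The difference is 0.3239 − 0.7969 = -0.4730, so the interval is -0.4730 ± 0.05286 = (-0.526, -0.420).

(-0.526, -0.420)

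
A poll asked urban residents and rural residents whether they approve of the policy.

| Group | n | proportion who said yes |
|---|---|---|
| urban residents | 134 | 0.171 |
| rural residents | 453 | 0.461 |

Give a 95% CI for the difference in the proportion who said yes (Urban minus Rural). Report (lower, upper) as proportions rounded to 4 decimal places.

(-0.3686, -0.2114)

SE₁ = √(p̂₁(1−p̂₁)/n₁) = √(0.1710·0.8290/134) = 0.03253; SE₂ = √(0.4610·0.5390/453) = 0.02342.
Independent samples: SE of the difference = √(SE₁² + SE₂²) = √(0.0010582009 + 0.0005484964) = 0.04008.
z* for 95% confidence is 1.960, so the margin of error is 1.960 × 0.04008 = 0.07856.
Point estimate p̂₁ − p̂₂ = 0.1710 − 0.4610 = -0.2900.
-0.2900 ± 0.07856 → (-0.3686, -0.2114).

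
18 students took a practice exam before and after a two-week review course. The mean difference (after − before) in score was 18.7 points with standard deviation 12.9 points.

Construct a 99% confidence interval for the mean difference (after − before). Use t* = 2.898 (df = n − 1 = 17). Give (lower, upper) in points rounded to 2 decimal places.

(9.89, 27.51)

Paired design: SE = s_d/√n = 12.9/√18 = 3.0406.
t* = 2.898; margin of error = 2.898 × 3.0406 = 8.8117.
18.7 ± 8.8117 → (9.89, 27.51).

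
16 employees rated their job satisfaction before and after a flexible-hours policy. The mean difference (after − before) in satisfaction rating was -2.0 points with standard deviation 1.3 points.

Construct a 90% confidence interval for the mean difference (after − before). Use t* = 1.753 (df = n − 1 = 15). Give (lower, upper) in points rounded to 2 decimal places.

This is a matched-pairs design, so SE = s_d/√n = 1.3/√16 = 0.3250.
Margin = 1.753 × 0.3250 = 0.5697; the interval is -2.0 ± 0.5697 = (-2.57, -1.43).

(-2.57, -1.43)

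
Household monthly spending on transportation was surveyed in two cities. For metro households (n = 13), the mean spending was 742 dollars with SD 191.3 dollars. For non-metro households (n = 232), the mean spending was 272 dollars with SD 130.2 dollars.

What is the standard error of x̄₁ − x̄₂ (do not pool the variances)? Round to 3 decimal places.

53.741

SE₁ = s₁/√n₁ = 191.3/√13 = 53.0571; SE₂ = 130.2/√232 = 8.5480.
Independent samples, unequal variances: SE_diff = √(SE₁² + SE₂²) = √(2815.05586041 + 73.068304) = 53.7413.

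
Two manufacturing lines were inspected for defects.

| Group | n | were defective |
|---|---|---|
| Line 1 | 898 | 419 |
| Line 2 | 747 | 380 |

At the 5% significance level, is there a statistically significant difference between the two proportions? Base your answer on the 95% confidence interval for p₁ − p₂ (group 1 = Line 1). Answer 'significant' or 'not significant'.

Sample proportions: 419/898 = 0.4666, 380/747 = 0.5087.
Each SE is √(p̂(1−p̂)/n): √(0.4666·0.5334/898) = 0.01665 and √(0.5087·0.4913/747) = 0.01829.
SE(p̂₁ − p̂₂) = √(SE₁² + SE₂²) = √(0.0002772225 + 0.0003345241) = 0.02473, since the two samples are independent.
At 95% confidence z* = 1.960; margin = 1.960 × 0.02473 = 0.04847.
The difference is 0.4666 − 0.5087 = -0.0421, so the interval is -0.0421 ± 0.04847 = (-0.09057, 0.00637).
The interval (-0.09057, 0.00637) contains 0, so the difference is not significant.

not significant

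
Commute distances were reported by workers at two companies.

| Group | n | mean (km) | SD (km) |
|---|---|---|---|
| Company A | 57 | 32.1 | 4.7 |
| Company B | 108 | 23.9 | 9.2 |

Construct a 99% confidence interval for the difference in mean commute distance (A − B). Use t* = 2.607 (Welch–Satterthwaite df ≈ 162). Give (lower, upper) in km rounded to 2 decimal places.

Standard errors of each mean: 4.7/√57 = 0.6225 and 9.2/√108 = 0.8853.
SE(x̄₁ − x̄₂) = √(0.6225² + 0.8853²) = 1.0822 for independent samples with unequal variances.
With t* = 2.607, the margin is 2.607 × 1.0822 = 2.8213.
x̄₁ − x̄₂ = 32.1 − 23.9 = 8.2000; the interval is 8.2000 ± 2.8213 = (5.38, 11.02).

(5.38, 11.02)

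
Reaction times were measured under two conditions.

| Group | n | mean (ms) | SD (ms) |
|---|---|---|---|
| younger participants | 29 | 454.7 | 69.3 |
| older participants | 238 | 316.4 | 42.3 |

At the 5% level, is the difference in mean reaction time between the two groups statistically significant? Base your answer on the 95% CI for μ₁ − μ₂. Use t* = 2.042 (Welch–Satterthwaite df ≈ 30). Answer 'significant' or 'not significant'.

significant

Per-group SEs: s₁/√n₁ = 69.3/√29 = 12.8687, s₂/√n₂ = 42.3/√238 = 2.7419.
Unpooled SE of the difference: √(165.60343969 + 7.51801561) = 13.1576.
Margin of error = t* · SE = 2.042 × 13.1576 = 26.8678.
x̄₁ − x̄₂ = 454.7 − 316.4 = 138.3000.
CI: 138.3000 ± 26.8678 = (111.4322, 165.1678).
The interval (111.4322, 165.1678) does not contain 0, so the difference is significant.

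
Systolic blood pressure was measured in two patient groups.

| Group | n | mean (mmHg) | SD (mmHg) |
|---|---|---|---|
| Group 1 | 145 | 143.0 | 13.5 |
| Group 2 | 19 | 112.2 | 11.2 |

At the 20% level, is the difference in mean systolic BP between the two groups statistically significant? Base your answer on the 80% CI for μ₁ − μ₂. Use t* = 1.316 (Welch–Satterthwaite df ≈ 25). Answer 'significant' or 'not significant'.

Standard errors of each mean: 13.5/√145 = 1.1211 and 11.2/√19 = 2.5695.
SE(x̄₁ − x̄₂) = √(1.1211² + 2.5695²) = 2.8034 for independent samples with unequal variances.
With t* = 1.316, the margin is 1.316 × 2.8034 = 3.6893.
x̄₁ − x̄₂ = 143.0 − 112.2 = 30.8000; the interval is 30.8000 ± 3.6893 = (27.1107, 34.4893).
The interval (27.1107, 34.4893) does not contain 0, so the difference is significant.

significant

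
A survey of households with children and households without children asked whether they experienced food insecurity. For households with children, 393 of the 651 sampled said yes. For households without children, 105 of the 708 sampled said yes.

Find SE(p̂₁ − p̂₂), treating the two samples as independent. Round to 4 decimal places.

0.0234

First, p̂₁ = 393/651 = 0.6037; p̂₂ = 105/708 = 0.1483.
The two standard errors are √(0.6037×0.3963/651) = 0.01917 and √(0.1483×0.8517/708) = 0.01336.
Because the samples are independent, SE_diff = √(0.01917² + 0.01336²) = 0.02337.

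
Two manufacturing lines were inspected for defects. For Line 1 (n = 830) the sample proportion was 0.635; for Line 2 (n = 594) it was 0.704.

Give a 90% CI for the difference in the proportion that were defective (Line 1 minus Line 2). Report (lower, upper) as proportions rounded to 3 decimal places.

(-0.110, -0.028)

The two standard errors are √(0.6350×0.3650/830) = 0.01671 and √(0.7040×0.2960/594) = 0.01873.
Because the samples are independent, SE_diff = √(0.01671² + 0.01873²) = 0.02510.
Using z* = 1.645 for 90%, ME = 1.645 × 0.02510 = 0.04129.
p̂₁ − p̂₂ = -0.0690; interval -0.0690 ± 0.04129 gives (-0.110, -0.028).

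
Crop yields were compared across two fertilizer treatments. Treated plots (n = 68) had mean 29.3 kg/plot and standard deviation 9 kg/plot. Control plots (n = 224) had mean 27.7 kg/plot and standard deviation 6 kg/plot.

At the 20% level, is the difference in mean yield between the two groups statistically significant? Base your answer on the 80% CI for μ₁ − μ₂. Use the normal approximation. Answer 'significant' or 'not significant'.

significant

Per-group SEs: s₁/√n₁ = 9/√68 = 1.0914, s₂/√n₂ = 6/√224 = 0.4009.
Unpooled SE of the difference: √(1.19115396 + 0.16072081) = 1.1627.
Margin of error = z* · SE = 1.282 × 1.1627 = 1.4906.
x̄₁ − x̄₂ = 29.3 − 27.7 = 1.6000.
CI: 1.6000 ± 1.4906 = (0.1094, 3.0906).
The interval (0.1094, 3.0906) does not contain 0, so the difference is significant.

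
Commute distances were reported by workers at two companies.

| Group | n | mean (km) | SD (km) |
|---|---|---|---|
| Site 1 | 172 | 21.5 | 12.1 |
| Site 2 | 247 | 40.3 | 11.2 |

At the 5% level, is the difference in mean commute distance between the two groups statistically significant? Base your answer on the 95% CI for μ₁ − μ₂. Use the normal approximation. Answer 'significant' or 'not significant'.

Per-group SEs: s₁/√n₁ = 12.1/√172 = 0.9226, s₂/√n₂ = 11.2/√247 = 0.7126.
Unpooled SE of the difference: √(0.85119076 + 0.50779876) = 1.1658.
Margin of error = z* · SE = 1.960 × 1.1658 = 2.2850.
x̄₁ − x̄₂ = 21.5 − 40.3 = -18.8000.
CI: -18.8000 ± 2.2850 = (-21.0850, -16.5150).
The interval (-21.0850, -16.5150) does not contain 0, so the difference is significant.

significant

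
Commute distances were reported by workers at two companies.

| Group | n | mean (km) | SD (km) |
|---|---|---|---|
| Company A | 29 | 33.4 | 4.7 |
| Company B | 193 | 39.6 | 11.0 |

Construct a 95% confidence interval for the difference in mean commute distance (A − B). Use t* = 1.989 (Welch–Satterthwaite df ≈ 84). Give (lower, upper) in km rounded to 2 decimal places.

SE₁ = s₁/√n₁ = 4.7/√29 = 0.8728; SE₂ = 11.0/√193 = 0.7918.
Independent samples, unequal variances: SE_diff = √(SE₁² + SE₂²) = √(0.76177984 + 0.62694724) = 1.1784.
t* = 1.989, so margin of error = 1.989 × 1.1784 = 2.3438.
Difference in means = 33.4 − 39.6 = -6.2000.
-6.2000 ± 2.3438 → (-8.54, -3.86).

(-8.54, -3.86)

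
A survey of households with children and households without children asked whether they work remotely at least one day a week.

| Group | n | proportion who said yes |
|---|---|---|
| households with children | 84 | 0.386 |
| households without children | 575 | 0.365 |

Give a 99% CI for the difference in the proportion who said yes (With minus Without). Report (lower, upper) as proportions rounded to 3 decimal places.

(-0.125, 0.167)

Each SE is √(p̂(1−p̂)/n): √(0.3860·0.6140/84) = 0.05312 and √(0.3650·0.6350/575) = 0.02008.
SE(p̂₁ − p̂₂) = √(SE₁² + SE₂²) = √(0.0028217344 + 0.0004032064) = 0.05679, since the two samples are independent.
At 99% confidence z* = 2.576; margin = 2.576 × 0.05679 = 0.14629.
The difference is 0.3860 − 0.3650 = 0.0210, so the interval is 0.0210 ± 0.14629 = (-0.125, 0.167).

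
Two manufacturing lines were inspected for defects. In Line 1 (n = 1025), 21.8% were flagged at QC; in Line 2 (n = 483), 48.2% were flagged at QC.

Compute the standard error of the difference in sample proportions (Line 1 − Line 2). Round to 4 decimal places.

0.0261

SE₁ = √(p̂₁(1−p̂₁)/n₁) = √(0.2180·0.7820/1025) = 0.01290; SE₂ = √(0.4820·0.5180/483) = 0.02274.
Independent samples: SE of the difference = √(SE₁² + SE₂²) = √(0.00016641 + 0.0005171076) = 0.02614.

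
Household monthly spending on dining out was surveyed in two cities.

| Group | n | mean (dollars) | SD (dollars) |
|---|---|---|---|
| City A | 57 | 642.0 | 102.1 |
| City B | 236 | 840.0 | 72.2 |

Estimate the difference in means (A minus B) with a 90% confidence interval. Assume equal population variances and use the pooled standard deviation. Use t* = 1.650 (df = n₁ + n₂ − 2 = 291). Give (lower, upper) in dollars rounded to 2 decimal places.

(-217.20, -178.80)

s_p = √[((n₁−1)s₁² + (n₂−1)s₂²)/(n₁+n₂−2)] = √[(56·102.1² + 235·72.2²)/291] = 78.8401.
SE = 78.8401·√(1/57 + 1/236) = 11.6356.
With t* = 1.650, margin = 1.650 × 11.6356 = 19.1987.
x̄₁ − x̄₂ = 642.0 − 840.0 = -198.0000; interval -198.0000 ± 19.1987 = (-217.20, -178.80).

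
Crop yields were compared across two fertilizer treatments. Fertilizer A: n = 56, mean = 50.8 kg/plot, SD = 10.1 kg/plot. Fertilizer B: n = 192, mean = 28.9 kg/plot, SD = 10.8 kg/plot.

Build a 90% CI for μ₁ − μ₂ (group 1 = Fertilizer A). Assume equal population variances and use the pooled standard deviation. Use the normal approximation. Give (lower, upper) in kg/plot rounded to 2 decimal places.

s_p = √[((n₁−1)s₁² + (n₂−1)s₂²)/(n₁+n₂−2)] = √[(55·10.1² + 191·10.8²)/246] = 10.6475.
SE = 10.6475·√(1/56 + 1/192) = 1.6171.
With z* = 1.645, margin = 1.645 × 1.6171 = 2.6601.
x̄₁ − x̄₂ = 50.8 − 28.9 = 21.9000; interval 21.9000 ± 2.6601 = (19.24, 24.56).

(19.24, 24.56)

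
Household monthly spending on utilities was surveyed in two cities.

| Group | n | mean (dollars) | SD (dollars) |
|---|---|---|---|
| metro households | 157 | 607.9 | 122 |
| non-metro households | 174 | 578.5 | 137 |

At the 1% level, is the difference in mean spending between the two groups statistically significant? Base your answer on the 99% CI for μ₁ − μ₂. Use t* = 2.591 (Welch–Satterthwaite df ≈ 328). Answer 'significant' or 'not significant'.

not significant

Standard errors of each mean: 122/√157 = 9.7367 and 137/√174 = 10.3859.
SE(x̄₁ − x̄₂) = √(9.7367² + 10.3859²) = 14.2362 for independent samples with unequal variances.
With t* = 2.591, the margin is 2.591 × 14.2362 = 36.8860.
x̄₁ − x̄₂ = 607.9 − 578.5 = 29.4000; the interval is 29.4000 ± 36.8860 = (-7.4860, 66.2860).
The interval (-7.4860, 66.2860) contains 0, so the difference is not significant.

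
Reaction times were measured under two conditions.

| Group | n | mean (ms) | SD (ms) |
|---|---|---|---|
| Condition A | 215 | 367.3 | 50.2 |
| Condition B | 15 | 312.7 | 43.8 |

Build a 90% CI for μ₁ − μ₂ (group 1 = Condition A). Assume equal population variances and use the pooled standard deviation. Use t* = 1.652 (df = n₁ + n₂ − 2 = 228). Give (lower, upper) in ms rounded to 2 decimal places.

Pooled variance s_p² = [214·50.2² + 14·43.8²] / (215+15−2) = 2483.0996, so s_p = 49.8307.
SE_diff = s_p·√(1/n₁ + 1/n₂) = 49.8307·√(1/215 + 1/15) = 13.3075.
t* = 1.652; margin = 1.652 × 13.3075 = 21.9840.
Difference = 367.3 − 312.7 = 54.6000.
54.6000 ± 21.9840 → (32.62, 76.58).

(32.62, 76.58)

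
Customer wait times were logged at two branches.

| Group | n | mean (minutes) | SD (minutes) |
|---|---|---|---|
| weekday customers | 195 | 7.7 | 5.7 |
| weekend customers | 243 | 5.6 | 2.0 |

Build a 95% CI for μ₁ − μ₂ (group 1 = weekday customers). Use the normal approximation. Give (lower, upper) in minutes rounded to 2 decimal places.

(1.26, 2.94)

Standard errors of each mean: 5.7/√195 = 0.4082 and 2.0/√243 = 0.1283.
SE(x̄₁ − x̄₂) = √(0.4082² + 0.1283²) = 0.4279 for independent samples with unequal variances.
With z* = 1.960, the margin is 1.960 × 0.4279 = 0.8387.
x̄₁ − x̄₂ = 7.7 − 5.6 = 2.1000; the interval is 2.1000 ± 0.8387 = (1.26, 2.94).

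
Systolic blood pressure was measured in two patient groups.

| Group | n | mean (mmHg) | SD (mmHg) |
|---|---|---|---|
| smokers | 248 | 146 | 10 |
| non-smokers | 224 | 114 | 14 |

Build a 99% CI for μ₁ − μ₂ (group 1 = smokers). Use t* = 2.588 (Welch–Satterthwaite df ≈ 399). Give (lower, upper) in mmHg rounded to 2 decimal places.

(29.07, 34.93)

SE₁ = s₁/√n₁ = 10/√248 = 0.6350; SE₂ = 14/√224 = 0.9354.
Independent samples, unequal variances: SE_diff = √(SE₁² + SE₂²) = √(0.403225 + 0.87497316) = 1.1306.
t* = 2.588, so margin of error = 2.588 × 1.1306 = 2.9260.
Difference in means = 146 − 114 = 32.0000.
32.0000 ± 2.9260 → (29.07, 34.93).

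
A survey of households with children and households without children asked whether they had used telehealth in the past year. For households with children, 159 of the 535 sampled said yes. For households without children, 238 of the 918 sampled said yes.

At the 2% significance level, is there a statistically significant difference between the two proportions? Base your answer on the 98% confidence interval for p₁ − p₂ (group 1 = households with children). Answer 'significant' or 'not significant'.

not significant

Sample proportions: 159/535 = 0.2972, 238/918 = 0.2593.
Each SE is √(p̂(1−p̂)/n): √(0.2972·0.7028/535) = 0.01976 and √(0.2593·0.7407/918) = 0.01446.
SE(p̂₁ − p̂₂) = √(SE₁² + SE₂²) = √(0.0003904576 + 0.0002090916) = 0.02449, since the two samples are independent.
At 98% confidence z* = 2.326; margin = 2.326 × 0.02449 = 0.05696.
The difference is 0.2972 − 0.2593 = 0.0379, so the interval is 0.0379 ± 0.05696 = (-0.01906, 0.09486).
The interval (-0.01906, 0.09486) contains 0, so the difference is not significant.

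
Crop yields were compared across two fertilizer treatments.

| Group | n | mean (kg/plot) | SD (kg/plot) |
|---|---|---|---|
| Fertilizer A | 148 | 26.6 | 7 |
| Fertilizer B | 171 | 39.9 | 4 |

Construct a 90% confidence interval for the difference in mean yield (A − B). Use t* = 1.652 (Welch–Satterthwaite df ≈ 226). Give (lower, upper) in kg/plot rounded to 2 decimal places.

SE₁ = s₁/√n₁ = 7/√148 = 0.5754; SE₂ = 4/√171 = 0.3059.
Independent samples, unequal variances: SE_diff = √(SE₁² + SE₂²) = √(0.33108516 + 0.09357481) = 0.6517.
t* = 1.652, so margin of error = 1.652 × 0.6517 = 1.0766.
Difference in means = 26.6 − 39.9 = -13.3000.
-13.3000 ± 1.0766 → (-14.38, -12.22).

(-14.38, -12.22)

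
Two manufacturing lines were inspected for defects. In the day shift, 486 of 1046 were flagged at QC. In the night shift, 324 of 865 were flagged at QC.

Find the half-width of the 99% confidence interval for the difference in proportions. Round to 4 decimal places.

p̂₁ = 486/1046 = 0.4646 and p̂₂ = 324/865 = 0.3746.
SE₁ = √(p̂₁(1−p̂₁)/n₁) = √(0.4646·0.5354/1046) = 0.01542; SE₂ = √(0.3746·0.6254/865) = 0.01646.
Independent samples: SE of the difference = √(SE₁² + SE₂²) = √(0.0002377764 + 0.0002709316) = 0.02255.
z* for 99% confidence is 2.576, so the margin of error is 2.576 × 0.02255 = 0.05809.

0.0581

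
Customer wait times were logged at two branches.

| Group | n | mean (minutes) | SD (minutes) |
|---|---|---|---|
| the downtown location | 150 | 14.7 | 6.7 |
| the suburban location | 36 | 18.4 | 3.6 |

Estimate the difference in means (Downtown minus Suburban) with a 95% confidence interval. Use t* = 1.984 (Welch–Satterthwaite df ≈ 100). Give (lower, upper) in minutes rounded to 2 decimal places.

(-5.31, -2.09)

Standard errors of each mean: 6.7/√150 = 0.5471 and 3.6/√36 = 0.6000.
SE(x̄₁ − x̄₂) = √(0.5471² + 0.6000²) = 0.8120 for independent samples with unequal variances.
With t* = 1.984, the margin is 1.984 × 0.8120 = 1.6110.
x̄₁ − x̄₂ = 14.7 − 18.4 = -3.7000; the interval is -3.7000 ± 1.6110 = (-5.31, -2.09).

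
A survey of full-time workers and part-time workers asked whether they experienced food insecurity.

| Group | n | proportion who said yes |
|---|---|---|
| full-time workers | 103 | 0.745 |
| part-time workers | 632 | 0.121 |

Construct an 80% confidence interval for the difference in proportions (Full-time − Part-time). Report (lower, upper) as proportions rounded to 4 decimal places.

SE₁ = √(p̂₁(1−p̂₁)/n₁) = √(0.7450·0.2550/103) = 0.04295; SE₂ = √(0.1210·0.8790/632) = 0.01297.
Independent samples: SE of the difference = √(SE₁² + SE₂²) = √(0.0018447025 + 0.0001682209) = 0.04487.
z* for 80% confidence is 1.282, so the margin of error is 1.282 × 0.04487 = 0.05752.
Point estimate p̂₁ − p̂₂ = 0.7450 − 0.1210 = 0.6240.
0.6240 ± 0.05752 → (0.5665, 0.6815).

(0.5665, 0.6815)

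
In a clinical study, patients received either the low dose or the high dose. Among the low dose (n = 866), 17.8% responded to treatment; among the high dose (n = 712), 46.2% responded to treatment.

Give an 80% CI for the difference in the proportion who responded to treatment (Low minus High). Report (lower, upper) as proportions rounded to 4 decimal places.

(-0.3132, -0.2548)

SE₁ = √(p̂₁(1−p̂₁)/n₁) = √(0.1780·0.8220/866) = 0.01300; SE₂ = √(0.4620·0.5380/712) = 0.01868.
Independent samples: SE of the difference = √(SE₁² + SE₂²) = √(0.000169 + 0.0003489424) = 0.02276.
z* for 80% confidence is 1.282, so the margin of error is 1.282 × 0.02276 = 0.02918.
Point estimate p̂₁ − p̂₂ = 0.1780 − 0.4620 = -0.2840.
-0.2840 ± 0.02918 → (-0.3132, -0.2548).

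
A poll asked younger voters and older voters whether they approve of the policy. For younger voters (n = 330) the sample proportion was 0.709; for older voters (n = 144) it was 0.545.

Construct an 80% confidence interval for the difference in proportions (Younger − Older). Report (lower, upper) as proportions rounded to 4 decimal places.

(0.1019, 0.2261)

The two standard errors are √(0.7090×0.2910/330) = 0.02500 and √(0.5450×0.4550/144) = 0.04150.
Because the samples are independent, SE_diff = √(0.02500² + 0.04150²) = 0.04845.
Using z* = 1.282 for 80%, ME = 1.282 × 0.04845 = 0.06211.
p̂₁ − p̂₂ = 0.1640; interval 0.1640 ± 0.06211 gives (0.1019, 0.2261).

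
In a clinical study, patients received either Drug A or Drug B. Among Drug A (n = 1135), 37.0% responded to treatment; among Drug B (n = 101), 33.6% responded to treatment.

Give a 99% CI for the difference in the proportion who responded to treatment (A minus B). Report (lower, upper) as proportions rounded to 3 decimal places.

(-0.093, 0.161)

Each SE is √(p̂(1−p̂)/n): √(0.3700·0.6300/1135) = 0.01433 and √(0.3360·0.6640/101) = 0.04700.
SE(p̂₁ − p̂₂) = √(SE₁² + SE₂²) = √(0.0002053489 + 0.002209) = 0.04914, since the two samples are independent.
At 99% confidence z* = 2.576; margin = 2.576 × 0.04914 = 0.12658.
The difference is 0.3700 − 0.3360 = 0.0340, so the interval is 0.0340 ± 0.12658 = (-0.093, 0.161).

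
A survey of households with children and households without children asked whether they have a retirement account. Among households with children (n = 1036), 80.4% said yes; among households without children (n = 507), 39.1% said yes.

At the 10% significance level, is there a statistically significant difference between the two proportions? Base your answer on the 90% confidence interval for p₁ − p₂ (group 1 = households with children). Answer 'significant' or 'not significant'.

significant

SE₁ = √(p̂₁(1−p̂₁)/n₁) = √(0.8040·0.1960/1036) = 0.01233; SE₂ = √(0.3910·0.6090/507) = 0.02167.
Independent samples: SE of the difference = √(SE₁² + SE₂²) = √(0.0001520289 + 0.0004695889) = 0.02493.
z* for 90% confidence is 1.645, so the margin of error is 1.645 × 0.02493 = 0.04101.
Point estimate p̂₁ − p̂₂ = 0.8040 − 0.3910 = 0.4130.
0.4130 ± 0.04101 → (0.37199, 0.45401).
The interval (0.37199, 0.45401) does not contain 0, so the difference is significant.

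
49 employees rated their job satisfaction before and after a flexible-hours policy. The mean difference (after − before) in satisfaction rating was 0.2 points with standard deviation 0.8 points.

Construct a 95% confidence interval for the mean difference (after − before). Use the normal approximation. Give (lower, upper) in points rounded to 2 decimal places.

Paired design: SE = s_d/√n = 0.8/√49 = 0.1143.
z* = 1.960; margin of error = 1.960 × 0.1143 = 0.2240.
0.2 ± 0.2240 → (-0.02, 0.42).

(-0.02, 0.42)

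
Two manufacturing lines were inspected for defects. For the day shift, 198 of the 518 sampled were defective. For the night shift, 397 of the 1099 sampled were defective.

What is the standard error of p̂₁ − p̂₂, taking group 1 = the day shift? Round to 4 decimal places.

p̂₁ = 198/518 = 0.3822 and p̂₂ = 397/1099 = 0.3612.
SE₁ = √(p̂₁(1−p̂₁)/n₁) = √(0.3822·0.6178/518) = 0.02135; SE₂ = √(0.3612·0.6388/1099) = 0.01449.
Independent samples: SE of the difference = √(SE₁² + SE₂²) = √(0.0004558225 + 0.0002099601) = 0.02580.

0.0258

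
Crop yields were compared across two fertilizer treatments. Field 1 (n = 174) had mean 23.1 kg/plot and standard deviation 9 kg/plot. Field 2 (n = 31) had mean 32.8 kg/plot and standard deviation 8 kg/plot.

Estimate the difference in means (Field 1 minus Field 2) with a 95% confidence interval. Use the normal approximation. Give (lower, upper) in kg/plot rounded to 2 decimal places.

Standard errors of each mean: 9/√174 = 0.6823 and 8/√31 = 1.4368.
SE(x̄₁ − x̄₂) = √(0.6823² + 1.4368²) = 1.5906 for independent samples with unequal variances.
With z* = 1.960, the margin is 1.960 × 1.5906 = 3.1176.
x̄₁ − x̄₂ = 23.1 − 32.8 = -9.7000; the interval is -9.7000 ± 3.1176 = (-12.82, -6.58).

(-12.82, -6.58)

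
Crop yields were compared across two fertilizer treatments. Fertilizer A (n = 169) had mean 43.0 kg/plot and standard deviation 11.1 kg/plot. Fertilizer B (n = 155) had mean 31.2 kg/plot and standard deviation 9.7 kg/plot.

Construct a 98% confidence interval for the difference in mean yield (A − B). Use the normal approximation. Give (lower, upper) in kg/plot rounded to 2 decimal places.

SE₁ = s₁/√n₁ = 11.1/√169 = 0.8538; SE₂ = 9.7/√155 = 0.7791.
Independent samples, unequal variances: SE_diff = √(SE₁² + SE₂²) = √(0.72897444 + 0.60699681) = 1.1558.
z* = 2.326, so margin of error = 2.326 × 1.1558 = 2.6884.
Difference in means = 43.0 − 31.2 = 11.8000.
11.8000 ± 2.6884 → (9.11, 14.49).

(9.11, 14.49)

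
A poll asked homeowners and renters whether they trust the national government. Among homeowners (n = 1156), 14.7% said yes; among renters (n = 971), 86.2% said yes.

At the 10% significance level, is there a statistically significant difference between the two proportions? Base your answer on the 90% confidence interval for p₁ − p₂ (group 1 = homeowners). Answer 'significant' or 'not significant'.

The two standard errors are √(0.1470×0.8530/1156) = 0.01041 and √(0.8620×0.1380/971) = 0.01107.
Because the samples are independent, SE_diff = √(0.01041² + 0.01107²) = 0.01520.
Using z* = 1.645 for 90%, ME = 1.645 × 0.01520 = 0.02500.
p̂₁ − p̂₂ = -0.7150; interval -0.7150 ± 0.02500 gives (-0.74000, -0.69000).
The interval (-0.74000, -0.69000) does not contain 0, so the difference is significant.

significant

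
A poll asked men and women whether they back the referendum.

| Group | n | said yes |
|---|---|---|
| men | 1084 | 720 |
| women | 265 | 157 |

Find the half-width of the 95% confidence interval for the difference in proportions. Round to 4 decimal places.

0.0655

First, p̂₁ = 720/1084 = 0.6642; p̂₂ = 157/265 = 0.5925.
The two standard errors are √(0.6642×0.3358/1084) = 0.01434 and √(0.5925×0.4075/265) = 0.03018.
Because the samples are independent, SE_diff = √(0.01434² + 0.03018²) = 0.03341.
Using z* = 1.960 for 95%, ME = 1.960 × 0.03341 = 0.06548.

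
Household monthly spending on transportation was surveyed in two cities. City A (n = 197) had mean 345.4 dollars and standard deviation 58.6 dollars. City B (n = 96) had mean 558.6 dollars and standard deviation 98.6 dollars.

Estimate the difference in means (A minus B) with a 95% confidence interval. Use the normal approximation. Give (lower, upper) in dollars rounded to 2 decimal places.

(-234.55, -191.85)

Per-group SEs: s₁/√n₁ = 58.6/√197 = 4.1751, s₂/√n₂ = 98.6/√96 = 10.0633.
Unpooled SE of the difference: √(17.43146001 + 101.27000689) = 10.8950.
Margin of error = z* · SE = 1.960 × 10.8950 = 21.3542.
x̄₁ − x̄₂ = 345.4 − 558.6 = -213.2000.
CI: -213.2000 ± 21.3542 = (-234.55, -191.85).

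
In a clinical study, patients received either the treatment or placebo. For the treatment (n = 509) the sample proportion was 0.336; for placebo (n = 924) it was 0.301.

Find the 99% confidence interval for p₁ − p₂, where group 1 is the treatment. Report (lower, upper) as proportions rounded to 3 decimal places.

Each SE is √(p̂(1−p̂)/n): √(0.3360·0.6640/509) = 0.02094 and √(0.3010·0.6990/924) = 0.01509.
SE(p̂₁ − p̂₂) = √(SE₁² + SE₂²) = √(0.0004384836 + 0.0002277081) = 0.02581, since the two samples are independent.
At 99% confidence z* = 2.576; margin = 2.576 × 0.02581 = 0.06649.
The difference is 0.3360 − 0.3010 = 0.0350, so the interval is 0.0350 ± 0.06649 = (-0.031, 0.101).

(-0.031, 0.101)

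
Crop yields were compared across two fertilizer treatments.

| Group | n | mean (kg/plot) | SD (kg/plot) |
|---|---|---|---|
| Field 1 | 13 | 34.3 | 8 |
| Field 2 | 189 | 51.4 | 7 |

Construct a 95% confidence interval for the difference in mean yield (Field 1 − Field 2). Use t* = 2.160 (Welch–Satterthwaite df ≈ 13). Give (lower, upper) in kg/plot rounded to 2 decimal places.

(-22.02, -12.18)

Standard errors of each mean: 8/√13 = 2.2188 and 7/√189 = 0.5092.
SE(x̄₁ − x̄₂) = √(2.2188² + 0.5092²) = 2.2765 for independent samples with unequal variances.
With t* = 2.160, the margin is 2.160 × 2.2765 = 4.9172.
x̄₁ − x̄₂ = 34.3 − 51.4 = -17.1000; the interval is -17.1000 ± 4.9172 = (-22.02, -12.18).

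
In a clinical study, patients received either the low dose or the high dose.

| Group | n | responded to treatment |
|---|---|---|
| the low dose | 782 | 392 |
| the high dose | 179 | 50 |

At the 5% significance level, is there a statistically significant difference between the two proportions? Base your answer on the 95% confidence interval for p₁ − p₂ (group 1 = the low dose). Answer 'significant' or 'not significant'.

significant

First, p̂₁ = 392/782 = 0.5013; p̂₂ = 50/179 = 0.2793.
The two standard errors are √(0.5013×0.4987/782) = 0.01788 and √(0.2793×0.7207/179) = 0.03353.
Because the samples are independent, SE_diff = √(0.01788² + 0.03353²) = 0.03800.
Using z* = 1.960 for 95%, ME = 1.960 × 0.03800 = 0.07448.
p̂₁ − p̂₂ = 0.2220; interval 0.2220 ± 0.07448 gives (0.14752, 0.29648).
The interval (0.14752, 0.29648) does not contain 0, so the difference is significant.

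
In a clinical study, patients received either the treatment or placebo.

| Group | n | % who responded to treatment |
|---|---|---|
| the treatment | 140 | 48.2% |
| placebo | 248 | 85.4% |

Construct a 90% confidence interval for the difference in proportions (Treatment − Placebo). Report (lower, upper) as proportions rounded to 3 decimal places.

SE₁ = √(p̂₁(1−p̂₁)/n₁) = √(0.4820·0.5180/140) = 0.04223; SE₂ = √(0.8540·0.1460/248) = 0.02242.
Independent samples: SE of the difference = √(SE₁² + SE₂²) = √(0.0017833729 + 0.0005026564) = 0.04781.
z* for 90% confidence is 1.645, so the margin of error is 1.645 × 0.04781 = 0.07865.
Point estimate p̂₁ − p̂₂ = 0.4820 − 0.8540 = -0.3720.
-0.3720 ± 0.07865 → (-0.451, -0.293).

(-0.451, -0.293)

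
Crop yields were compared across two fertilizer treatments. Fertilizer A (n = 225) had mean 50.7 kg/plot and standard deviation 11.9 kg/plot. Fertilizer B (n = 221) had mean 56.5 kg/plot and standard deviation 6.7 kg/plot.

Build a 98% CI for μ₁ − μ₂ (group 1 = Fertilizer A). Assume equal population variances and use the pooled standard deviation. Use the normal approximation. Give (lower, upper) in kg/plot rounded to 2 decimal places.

Pooled variance s_p² = [224·11.9² + 220·6.7²] / (225+221−2) = 93.6857, so s_p = 9.6791.
SE_diff = s_p·√(1/n₁ + 1/n₂) = 9.6791·√(1/225 + 1/221) = 0.9167.
z* = 2.326; margin = 2.326 × 0.9167 = 2.1322.
Difference = 50.7 − 56.5 = -5.8000.
-5.8000 ± 2.1322 → (-7.93, -3.67).

(-7.93, -3.67)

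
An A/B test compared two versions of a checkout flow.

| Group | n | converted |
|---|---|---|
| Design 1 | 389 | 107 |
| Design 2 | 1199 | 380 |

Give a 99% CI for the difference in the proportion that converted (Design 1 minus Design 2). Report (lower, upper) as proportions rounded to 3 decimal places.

p̂₁ = 107/389 = 0.2751 and p̂₂ = 380/1199 = 0.3169.
SE₁ = √(p̂₁(1−p̂₁)/n₁) = √(0.2751·0.7249/389) = 0.02264; SE₂ = √(0.3169·0.6831/1199) = 0.01344.
Independent samples: SE of the difference = √(SE₁² + SE₂²) = √(0.0005125696 + 0.0001806336) = 0.02633.
z* for 99% confidence is 2.576, so the margin of error is 2.576 × 0.02633 = 0.06783.
Point estimate p̂₁ − p̂₂ = 0.2751 − 0.3169 = -0.0418.
-0.0418 ± 0.06783 → (-0.110, 0.026).

(-0.110, 0.026)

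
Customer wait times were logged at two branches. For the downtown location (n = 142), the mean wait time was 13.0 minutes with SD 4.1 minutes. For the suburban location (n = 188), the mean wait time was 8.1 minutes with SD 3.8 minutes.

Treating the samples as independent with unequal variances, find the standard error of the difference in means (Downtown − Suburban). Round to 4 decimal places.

0.4418

SE₁ = s₁/√n₁ = 4.1/√142 = 0.3441; SE₂ = 3.8/√188 = 0.2771.
Independent samples, unequal variances: SE_diff = √(SE₁² + SE₂²) = √(0.11840481 + 0.07678441) = 0.4418.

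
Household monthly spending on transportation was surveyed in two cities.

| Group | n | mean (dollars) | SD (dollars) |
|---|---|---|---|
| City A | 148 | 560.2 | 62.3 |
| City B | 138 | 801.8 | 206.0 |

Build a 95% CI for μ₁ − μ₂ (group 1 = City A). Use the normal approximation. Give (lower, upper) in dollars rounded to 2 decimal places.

Per-group SEs: s₁/√n₁ = 62.3/√148 = 5.1210, s₂/√n₂ = 206.0/√138 = 17.5359.
Unpooled SE of the difference: √(26.224641 + 307.50778881) = 18.2683.
Margin of error = z* · SE = 1.960 × 18.2683 = 35.8059.
x̄₁ − x̄₂ = 560.2 − 801.8 = -241.6000.
CI: -241.6000 ± 35.8059 = (-277.41, -205.79).

(-277.41, -205.79)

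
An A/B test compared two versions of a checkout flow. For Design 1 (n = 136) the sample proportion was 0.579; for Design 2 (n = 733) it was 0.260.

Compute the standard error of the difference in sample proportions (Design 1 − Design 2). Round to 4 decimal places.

0.0453

The two standard errors are √(0.5790×0.4210/136) = 0.04234 and √(0.2600×0.7400/733) = 0.01620.
Because the samples are independent, SE_diff = √(0.04234² + 0.01620²) = 0.04533.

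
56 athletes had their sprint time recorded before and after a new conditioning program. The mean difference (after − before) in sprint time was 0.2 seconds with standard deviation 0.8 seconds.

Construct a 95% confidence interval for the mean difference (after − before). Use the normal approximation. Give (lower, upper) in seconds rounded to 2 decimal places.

Paired design: SE = s_d/√n = 0.8/√56 = 0.1069.
z* = 1.960; margin of error = 1.960 × 0.1069 = 0.2095.
0.2 ± 0.2095 → (-0.01, 0.41).

(-0.01, 0.41)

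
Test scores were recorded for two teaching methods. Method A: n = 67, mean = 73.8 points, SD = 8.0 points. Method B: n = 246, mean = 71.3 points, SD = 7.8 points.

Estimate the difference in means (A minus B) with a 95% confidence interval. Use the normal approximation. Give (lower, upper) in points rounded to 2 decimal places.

SE₁ = s₁/√n₁ = 8.0/√67 = 0.9774; SE₂ = 7.8/√246 = 0.4973.
Independent samples, unequal variances: SE_diff = √(SE₁² + SE₂²) = √(0.95531076 + 0.24730729) = 1.0966.
z* = 1.960, so margin of error = 1.960 × 1.0966 = 2.1493.
Difference in means = 73.8 − 71.3 = 2.5000.
2.5000 ± 2.1493 → (0.35, 4.65).

(0.35, 4.65)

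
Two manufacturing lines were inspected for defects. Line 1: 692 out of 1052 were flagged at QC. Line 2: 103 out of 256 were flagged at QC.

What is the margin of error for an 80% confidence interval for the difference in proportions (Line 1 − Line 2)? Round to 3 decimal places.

First, p̂₁ = 692/1052 = 0.6578; p̂₂ = 103/256 = 0.4023.
The two standard errors are √(0.6578×0.3422/1052) = 0.01463 and √(0.4023×0.5977/256) = 0.03065.
Because the samples are independent, SE_diff = √(0.01463² + 0.03065²) = 0.03396.
Using z* = 1.282 for 80%, ME = 1.282 × 0.03396 = 0.04354.

0.044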